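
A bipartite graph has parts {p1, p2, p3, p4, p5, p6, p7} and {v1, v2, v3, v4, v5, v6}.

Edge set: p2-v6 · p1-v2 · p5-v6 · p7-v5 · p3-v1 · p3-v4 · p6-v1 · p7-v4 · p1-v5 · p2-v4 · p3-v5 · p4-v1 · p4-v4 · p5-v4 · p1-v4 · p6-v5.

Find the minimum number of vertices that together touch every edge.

The 5 edges p1–v2, p2–v4, p3–v5, p4–v1, p5–v6 form a matching, so any vertex cover needs at least 5 vertices (one per matched edge).
Conversely {p1, v1, v4, v5, v6} meets every edge and has exactly 5 vertices, so 5 is optimal.

5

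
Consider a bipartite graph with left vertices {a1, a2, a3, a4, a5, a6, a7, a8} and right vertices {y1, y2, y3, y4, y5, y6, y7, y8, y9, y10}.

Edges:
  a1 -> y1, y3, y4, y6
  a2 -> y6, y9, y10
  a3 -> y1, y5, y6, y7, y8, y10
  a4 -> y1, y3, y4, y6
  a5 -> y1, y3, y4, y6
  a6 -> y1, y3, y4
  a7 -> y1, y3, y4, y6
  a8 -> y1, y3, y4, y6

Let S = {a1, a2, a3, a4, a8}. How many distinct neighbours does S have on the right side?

The union of neighbours of {a1, a2, a3, a4, a8} is {y1, y3, y4, y5, y6, y7, y8, y9, y10}, which has 9 elements.
Since |N(S)| = 9 ≥ |S| = 5, Hall's condition holds for this subset.

9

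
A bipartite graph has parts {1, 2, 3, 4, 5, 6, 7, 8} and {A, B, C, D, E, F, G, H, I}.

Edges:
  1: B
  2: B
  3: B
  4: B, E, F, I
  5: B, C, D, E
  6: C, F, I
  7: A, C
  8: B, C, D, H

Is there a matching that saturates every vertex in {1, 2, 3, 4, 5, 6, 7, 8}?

The set {1, 2, 3} has only 1 neighbour ({B}), so by Hall's theorem at most 6 of the 8 left vertices can be matched.
Hence no matching covers every left vertex.

No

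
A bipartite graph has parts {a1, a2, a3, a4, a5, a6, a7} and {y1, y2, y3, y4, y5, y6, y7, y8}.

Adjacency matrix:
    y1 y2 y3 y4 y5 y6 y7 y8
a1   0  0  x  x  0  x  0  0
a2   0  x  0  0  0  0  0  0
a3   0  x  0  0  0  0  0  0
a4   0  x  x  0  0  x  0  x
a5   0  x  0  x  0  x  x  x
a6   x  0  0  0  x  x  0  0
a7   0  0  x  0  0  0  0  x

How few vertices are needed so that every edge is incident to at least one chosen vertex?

The 6 edges a1–y4, a2–y2, a4–y8, a5–y7, a6–y1, a7–y3 form a matching, so any vertex cover needs at least 6 vertices (one per matched edge).
Conversely {a1, a4, a5, a6, a7, y2} meets every edge and has exactly 6 vertices, so 6 is optimal.

6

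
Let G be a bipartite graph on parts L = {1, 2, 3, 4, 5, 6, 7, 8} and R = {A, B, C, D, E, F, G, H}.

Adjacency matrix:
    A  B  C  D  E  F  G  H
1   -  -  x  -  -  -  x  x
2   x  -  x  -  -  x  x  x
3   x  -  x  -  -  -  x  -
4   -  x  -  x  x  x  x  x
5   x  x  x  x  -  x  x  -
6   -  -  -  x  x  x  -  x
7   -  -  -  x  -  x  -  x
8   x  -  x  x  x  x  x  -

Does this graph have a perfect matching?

One maximum matching: 1-H, 2-A, 3-C, 4-B, 5-F, 6-E, 7-D, 8-G.
All 8 left vertices are covered.

Yes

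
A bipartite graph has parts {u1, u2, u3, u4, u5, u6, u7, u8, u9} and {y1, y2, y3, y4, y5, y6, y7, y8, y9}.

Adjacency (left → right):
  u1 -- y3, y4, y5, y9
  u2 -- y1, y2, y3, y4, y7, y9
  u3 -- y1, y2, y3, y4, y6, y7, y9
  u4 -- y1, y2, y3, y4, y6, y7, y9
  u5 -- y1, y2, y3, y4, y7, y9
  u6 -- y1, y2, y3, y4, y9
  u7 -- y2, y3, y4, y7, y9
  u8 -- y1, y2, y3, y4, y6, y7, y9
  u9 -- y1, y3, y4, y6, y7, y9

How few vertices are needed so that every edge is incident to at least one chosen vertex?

A maximum matching has 8 edges (e.g. u1–y5, u2–y2, u3–y7, u4–y3, u5–y1, u6–y9, u7–y4, u8–y6).
By König's theorem the minimum vertex cover has the same size. One such cover is {u1, y1, y2, y3, y4, y6, y7, y9}.

8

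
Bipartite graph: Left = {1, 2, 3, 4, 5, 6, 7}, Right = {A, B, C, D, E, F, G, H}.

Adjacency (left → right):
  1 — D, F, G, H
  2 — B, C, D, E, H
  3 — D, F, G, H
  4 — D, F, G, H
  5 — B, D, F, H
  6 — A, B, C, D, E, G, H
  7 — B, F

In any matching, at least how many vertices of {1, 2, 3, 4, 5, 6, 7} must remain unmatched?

One maximum matching: 1–G, 2–E, 3–H, 4–D, 5–F, 6–A, 7–B.
All 7 left vertices are matched, so no larger matching exists.
That matches 7 of the 7, leaving 0 unmatched; no matching can do better.

0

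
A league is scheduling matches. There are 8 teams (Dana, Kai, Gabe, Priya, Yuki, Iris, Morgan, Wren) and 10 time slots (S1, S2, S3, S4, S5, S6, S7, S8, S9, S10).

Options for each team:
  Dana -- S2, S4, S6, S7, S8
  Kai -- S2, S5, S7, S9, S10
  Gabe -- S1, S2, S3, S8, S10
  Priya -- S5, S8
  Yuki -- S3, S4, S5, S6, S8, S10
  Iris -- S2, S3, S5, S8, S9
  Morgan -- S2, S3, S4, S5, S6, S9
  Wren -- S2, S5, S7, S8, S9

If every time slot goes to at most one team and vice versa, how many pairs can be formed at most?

A valid assignment of size 8: Dana-S4, Kai-S7, Gabe-S1, Priya-S8, Yuki-S3, Iris-S9, Morgan-S6, Wren-S2.
This saturates every team, so 8 is the maximum.

8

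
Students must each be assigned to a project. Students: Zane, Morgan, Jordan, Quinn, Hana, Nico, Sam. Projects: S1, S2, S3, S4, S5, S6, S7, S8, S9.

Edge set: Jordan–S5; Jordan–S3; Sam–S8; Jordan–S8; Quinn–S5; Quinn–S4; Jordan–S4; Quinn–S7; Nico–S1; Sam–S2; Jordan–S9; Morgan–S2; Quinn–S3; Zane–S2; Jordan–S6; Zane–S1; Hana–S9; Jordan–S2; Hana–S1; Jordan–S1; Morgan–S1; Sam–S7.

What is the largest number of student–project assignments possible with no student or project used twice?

6

A valid assignment of size 6: Zane-S1, Morgan-S2, Jordan-S3, Quinn-S4, Hana-S9, Sam-S8.
The set {Zane, Morgan, Nico} has only 2 neighbours ({S1, S2}), so by Hall's theorem at most 6 of the 7 students can be matched.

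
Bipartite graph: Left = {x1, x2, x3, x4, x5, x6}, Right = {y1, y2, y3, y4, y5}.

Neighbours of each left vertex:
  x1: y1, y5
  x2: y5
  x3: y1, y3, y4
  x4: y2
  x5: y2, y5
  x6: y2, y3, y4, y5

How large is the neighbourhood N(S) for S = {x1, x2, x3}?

4

The union of neighbours of {x1, x2, x3} is {y1, y3, y4, y5}, which has 4 elements.
Since |N(S)| = 4 ≥ |S| = 3, Hall's condition holds for this subset.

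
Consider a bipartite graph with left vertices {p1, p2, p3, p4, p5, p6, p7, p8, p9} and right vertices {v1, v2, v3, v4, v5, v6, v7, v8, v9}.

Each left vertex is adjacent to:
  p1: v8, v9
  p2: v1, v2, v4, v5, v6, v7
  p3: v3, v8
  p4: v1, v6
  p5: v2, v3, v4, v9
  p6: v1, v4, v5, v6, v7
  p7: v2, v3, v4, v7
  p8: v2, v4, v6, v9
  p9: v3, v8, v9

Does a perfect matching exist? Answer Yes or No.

A valid assignment of size 9: p1–v9, p2–v4, p3–v8, p4–v1, p5–v2, p6–v5, p7–v7, p8–v6, p9–v3.
Every left vertex is matched, so this is a perfect matching.

Yes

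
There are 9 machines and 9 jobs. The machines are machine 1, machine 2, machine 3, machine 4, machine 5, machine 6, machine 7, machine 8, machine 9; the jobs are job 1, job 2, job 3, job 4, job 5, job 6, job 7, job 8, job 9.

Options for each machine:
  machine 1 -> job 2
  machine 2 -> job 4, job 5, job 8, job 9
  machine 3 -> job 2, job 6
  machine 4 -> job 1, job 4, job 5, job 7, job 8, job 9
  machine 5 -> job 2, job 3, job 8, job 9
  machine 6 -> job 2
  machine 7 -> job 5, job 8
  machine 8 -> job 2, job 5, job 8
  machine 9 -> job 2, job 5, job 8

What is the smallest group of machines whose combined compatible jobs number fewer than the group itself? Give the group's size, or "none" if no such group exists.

2

Take S = {machine 1, machine 6}. Its neighbourhood is {job 2}, so |N(S)| = 1 < |S| = 2.
No single vertex violates Hall's condition since each has at least one neighbour, so 2 is the minimum.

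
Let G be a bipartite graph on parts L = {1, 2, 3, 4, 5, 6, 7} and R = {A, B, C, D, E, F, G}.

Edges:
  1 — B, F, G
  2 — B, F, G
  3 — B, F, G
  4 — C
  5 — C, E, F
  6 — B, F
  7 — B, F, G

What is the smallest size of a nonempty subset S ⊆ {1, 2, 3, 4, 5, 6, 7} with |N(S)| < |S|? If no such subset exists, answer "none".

Take S = {1, 2, 3, 6}. Its neighbourhood is {B, F, G}, so |N(S)| = 3 < |S| = 4.
Every subset of size less than 4 has at least as many neighbours as members, so 4 is the minimum.

4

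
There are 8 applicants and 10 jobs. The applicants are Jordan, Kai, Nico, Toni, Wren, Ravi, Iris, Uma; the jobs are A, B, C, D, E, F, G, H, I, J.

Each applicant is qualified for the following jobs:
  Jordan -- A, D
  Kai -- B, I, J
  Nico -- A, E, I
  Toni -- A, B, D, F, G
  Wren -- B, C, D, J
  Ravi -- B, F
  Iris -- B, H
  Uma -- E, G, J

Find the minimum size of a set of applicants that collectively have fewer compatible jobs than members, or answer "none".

none

A matching saturating every applicant exists, for instance Jordan→D, Kai→B, Nico→I, Toni→G, Wren→J, Ravi→F, Iris→H, Uma→E.
By Hall's marriage theorem, this means |N(S)| ≥ |S| for every subset S, so no violating subset exists.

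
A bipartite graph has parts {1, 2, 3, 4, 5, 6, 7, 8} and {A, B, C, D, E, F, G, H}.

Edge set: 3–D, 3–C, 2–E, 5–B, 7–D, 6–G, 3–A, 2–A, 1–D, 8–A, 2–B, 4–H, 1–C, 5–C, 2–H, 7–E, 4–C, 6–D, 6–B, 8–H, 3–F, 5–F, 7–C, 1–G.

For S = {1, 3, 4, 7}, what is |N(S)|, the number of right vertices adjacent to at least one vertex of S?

The union of neighbours of {1, 3, 4, 7} is {A, C, D, E, F, G, H}, which has 7 elements.
Since |N(S)| = 7 ≥ |S| = 4, Hall's condition holds for this subset.

7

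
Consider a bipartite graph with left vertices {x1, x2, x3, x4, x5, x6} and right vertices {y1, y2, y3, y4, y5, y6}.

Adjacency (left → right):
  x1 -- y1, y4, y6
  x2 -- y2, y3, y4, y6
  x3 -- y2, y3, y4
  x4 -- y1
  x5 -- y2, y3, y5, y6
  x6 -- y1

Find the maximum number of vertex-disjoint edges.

A valid assignment of size 5: x1–y4, x2–y6, x3–y2, x4–y1, x5–y3.
The set {x4, x6} has only 1 neighbour ({y1}), so by Hall's theorem at most 5 of the 6 left vertices can be matched.

5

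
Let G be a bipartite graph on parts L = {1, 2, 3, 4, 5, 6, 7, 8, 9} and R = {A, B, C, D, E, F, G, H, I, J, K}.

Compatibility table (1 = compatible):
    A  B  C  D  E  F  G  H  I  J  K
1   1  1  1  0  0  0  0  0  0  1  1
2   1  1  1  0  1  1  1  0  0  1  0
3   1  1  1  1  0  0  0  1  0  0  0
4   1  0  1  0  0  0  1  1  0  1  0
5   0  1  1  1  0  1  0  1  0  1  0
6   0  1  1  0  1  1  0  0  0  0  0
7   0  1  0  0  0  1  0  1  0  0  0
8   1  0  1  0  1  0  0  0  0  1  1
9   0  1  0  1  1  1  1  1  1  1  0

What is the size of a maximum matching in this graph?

One maximum matching: 1-A, 2-G, 3-H, 4-C, 5-B, 6-E, 7-F, 8-K, 9-J.
All 9 left vertices are matched, so no larger matching exists.

9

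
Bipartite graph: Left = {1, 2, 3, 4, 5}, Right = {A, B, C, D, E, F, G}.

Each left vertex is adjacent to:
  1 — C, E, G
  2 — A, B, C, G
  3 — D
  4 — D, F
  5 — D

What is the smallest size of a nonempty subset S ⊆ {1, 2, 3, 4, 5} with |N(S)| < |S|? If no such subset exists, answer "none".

2

Take S = {3, 5}. Its neighbourhood is {D}, so |N(S)| = 1 < |S| = 2.
No single vertex violates Hall's condition since each has at least one neighbour, so 2 is the minimum.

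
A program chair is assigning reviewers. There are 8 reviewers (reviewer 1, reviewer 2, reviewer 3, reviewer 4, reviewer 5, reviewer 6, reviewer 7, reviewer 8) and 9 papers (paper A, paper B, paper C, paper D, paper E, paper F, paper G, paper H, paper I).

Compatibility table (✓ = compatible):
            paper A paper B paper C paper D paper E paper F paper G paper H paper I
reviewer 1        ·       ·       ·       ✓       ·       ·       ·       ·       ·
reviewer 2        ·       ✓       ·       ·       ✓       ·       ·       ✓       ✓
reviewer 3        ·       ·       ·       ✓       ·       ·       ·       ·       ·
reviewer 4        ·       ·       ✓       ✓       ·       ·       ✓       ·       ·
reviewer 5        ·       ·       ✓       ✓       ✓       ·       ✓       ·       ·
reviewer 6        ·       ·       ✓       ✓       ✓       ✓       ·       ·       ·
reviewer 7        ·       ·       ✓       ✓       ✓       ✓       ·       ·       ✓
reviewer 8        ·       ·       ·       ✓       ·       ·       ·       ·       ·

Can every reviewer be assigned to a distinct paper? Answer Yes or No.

No

The set {reviewer 1, reviewer 3, reviewer 8} has only 1 neighbour ({paper D}), so by Hall's theorem at most 6 of the 8 reviewers can be matched.
Hence no matching covers every reviewer.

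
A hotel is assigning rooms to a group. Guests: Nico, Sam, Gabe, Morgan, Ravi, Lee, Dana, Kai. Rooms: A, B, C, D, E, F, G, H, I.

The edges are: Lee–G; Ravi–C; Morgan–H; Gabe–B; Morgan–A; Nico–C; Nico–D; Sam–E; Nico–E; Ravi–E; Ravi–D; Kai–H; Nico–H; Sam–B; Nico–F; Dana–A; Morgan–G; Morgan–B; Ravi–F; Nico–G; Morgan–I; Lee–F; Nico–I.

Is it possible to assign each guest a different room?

Yes

For example, pair Nico-G, Sam-E, Gabe-B, Morgan-I, Ravi-C, Lee-F, Dana-A, Kai-H.
Every guest is matched, so this matching saturates all of them.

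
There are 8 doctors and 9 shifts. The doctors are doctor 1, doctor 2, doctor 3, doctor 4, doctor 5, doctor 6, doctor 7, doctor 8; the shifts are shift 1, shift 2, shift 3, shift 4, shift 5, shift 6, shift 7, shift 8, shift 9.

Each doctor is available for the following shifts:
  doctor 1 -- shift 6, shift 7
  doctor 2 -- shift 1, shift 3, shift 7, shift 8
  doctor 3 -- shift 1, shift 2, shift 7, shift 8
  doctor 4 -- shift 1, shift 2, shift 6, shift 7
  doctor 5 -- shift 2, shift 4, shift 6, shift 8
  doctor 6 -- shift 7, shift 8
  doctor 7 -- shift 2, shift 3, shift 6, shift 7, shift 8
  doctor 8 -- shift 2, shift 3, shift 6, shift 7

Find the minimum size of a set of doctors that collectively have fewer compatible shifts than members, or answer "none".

Take S = {doctor 1, doctor 2, doctor 3, doctor 4, doctor 6, doctor 7, doctor 8}. Its neighbourhood is {shift 1, shift 2, shift 3, shift 6, shift 7, shift 8}, so |N(S)| = 6 < |S| = 7.
Every subset of size less than 7 has at least as many neighbours as members, so 7 is the minimum.

7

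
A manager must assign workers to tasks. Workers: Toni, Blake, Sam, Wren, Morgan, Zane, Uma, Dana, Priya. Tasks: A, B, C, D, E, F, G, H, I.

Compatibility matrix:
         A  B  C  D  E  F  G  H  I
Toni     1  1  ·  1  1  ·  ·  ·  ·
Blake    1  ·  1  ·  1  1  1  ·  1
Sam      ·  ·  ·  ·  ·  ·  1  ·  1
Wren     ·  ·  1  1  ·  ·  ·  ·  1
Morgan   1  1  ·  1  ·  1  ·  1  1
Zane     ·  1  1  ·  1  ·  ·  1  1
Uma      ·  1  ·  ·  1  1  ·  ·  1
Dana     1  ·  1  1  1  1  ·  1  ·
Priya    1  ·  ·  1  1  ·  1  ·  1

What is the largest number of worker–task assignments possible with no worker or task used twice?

9

One maximum matching: Toni→D, Blake→A, Sam→I, Wren→C, Morgan→B, Zane→H, Uma→F, Dana→E, Priya→G.
This saturates every worker, so 9 is the maximum.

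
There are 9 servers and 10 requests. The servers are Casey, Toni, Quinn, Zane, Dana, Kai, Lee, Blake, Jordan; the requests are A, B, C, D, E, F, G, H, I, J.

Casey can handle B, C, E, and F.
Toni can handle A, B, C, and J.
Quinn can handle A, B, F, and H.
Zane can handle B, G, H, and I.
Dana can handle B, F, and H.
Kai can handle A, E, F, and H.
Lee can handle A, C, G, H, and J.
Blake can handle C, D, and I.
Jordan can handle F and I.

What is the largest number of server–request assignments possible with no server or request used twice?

9

A valid assignment of size 9: Casey–E, Toni–C, Quinn–A, Zane–G, Dana–B, Kai–H, Lee–J, Blake–D, Jordan–F.
All 9 servers are matched, so no larger matching exists.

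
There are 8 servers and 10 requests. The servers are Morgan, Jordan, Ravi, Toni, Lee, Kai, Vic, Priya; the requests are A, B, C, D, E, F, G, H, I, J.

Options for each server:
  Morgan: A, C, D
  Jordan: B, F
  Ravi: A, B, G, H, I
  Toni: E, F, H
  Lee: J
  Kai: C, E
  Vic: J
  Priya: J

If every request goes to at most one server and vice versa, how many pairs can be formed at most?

One maximum matching: Morgan→C, Jordan→B, Ravi→G, Toni→H, Lee→J, Kai→E.
The set {Lee, Vic, Priya} has only 1 neighbour ({J}), so by Hall's theorem at most 6 of the 8 servers can be matched.

6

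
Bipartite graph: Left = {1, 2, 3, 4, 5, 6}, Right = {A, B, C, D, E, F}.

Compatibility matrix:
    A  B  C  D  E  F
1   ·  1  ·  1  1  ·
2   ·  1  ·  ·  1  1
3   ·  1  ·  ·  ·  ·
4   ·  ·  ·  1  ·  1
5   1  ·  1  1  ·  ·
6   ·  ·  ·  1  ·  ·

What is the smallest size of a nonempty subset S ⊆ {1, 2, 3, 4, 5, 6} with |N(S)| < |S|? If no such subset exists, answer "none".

Take S = {1, 2, 3, 4, 6}. Its neighbourhood is {B, D, E, F}, so |N(S)| = 4 < |S| = 5.
Every subset of size less than 5 has at least as many neighbours as members, so 5 is the minimum.

5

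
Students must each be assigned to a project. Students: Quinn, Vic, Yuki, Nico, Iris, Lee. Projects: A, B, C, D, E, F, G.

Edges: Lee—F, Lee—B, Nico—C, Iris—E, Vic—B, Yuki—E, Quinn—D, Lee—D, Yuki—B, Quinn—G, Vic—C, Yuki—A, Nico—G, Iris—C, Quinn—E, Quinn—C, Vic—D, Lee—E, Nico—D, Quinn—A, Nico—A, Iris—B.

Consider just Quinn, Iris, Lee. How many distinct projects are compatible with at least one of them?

The union of neighbours of {Quinn, Iris, Lee} is {A, B, C, D, E, F, G}, which has 7 elements.
Since |N(S)| = 7 ≥ |S| = 3, Hall's condition holds for this subset.

7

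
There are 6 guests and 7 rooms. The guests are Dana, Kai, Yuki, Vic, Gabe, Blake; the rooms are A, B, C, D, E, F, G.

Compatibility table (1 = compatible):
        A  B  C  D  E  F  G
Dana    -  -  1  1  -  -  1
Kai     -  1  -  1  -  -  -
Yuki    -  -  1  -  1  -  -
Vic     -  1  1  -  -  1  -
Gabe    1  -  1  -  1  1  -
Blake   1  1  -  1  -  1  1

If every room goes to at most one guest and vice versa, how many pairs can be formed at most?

6

A valid assignment of size 6: Dana–C, Kai–D, Yuki–E, Vic–B, Gabe–F, Blake–G.
This saturates every guest, so 6 is the maximum.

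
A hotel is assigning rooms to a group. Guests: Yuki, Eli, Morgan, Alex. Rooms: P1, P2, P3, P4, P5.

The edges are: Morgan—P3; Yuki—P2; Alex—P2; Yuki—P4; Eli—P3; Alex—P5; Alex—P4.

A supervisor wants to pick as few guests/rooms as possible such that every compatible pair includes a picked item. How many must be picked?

The 3 edges Yuki–P4, Eli–P3, Alex–P5 form a matching, so any vertex cover needs at least 3 vertices (one per matched edge).
Conversely {Yuki, Alex, P3} meets every edge and has exactly 3 vertices, so 3 is optimal.

3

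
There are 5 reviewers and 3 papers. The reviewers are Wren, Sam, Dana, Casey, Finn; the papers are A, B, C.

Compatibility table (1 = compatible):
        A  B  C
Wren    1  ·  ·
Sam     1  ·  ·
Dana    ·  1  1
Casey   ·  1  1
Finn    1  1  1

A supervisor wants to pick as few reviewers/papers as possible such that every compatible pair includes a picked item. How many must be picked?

{A, B, C} is a vertex cover of size 3: every edge has an endpoint in this set.
No smaller cover exists because Wren–A, Dana–C, Casey–B is a matching of size 3, and a cover must include an endpoint of each of these disjoint edges (König's theorem).

3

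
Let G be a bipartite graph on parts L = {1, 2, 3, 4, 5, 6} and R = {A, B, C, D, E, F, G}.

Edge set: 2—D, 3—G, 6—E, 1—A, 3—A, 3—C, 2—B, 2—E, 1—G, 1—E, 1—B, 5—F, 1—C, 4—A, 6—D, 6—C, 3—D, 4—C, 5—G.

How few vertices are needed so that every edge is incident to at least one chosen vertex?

6

The 6 edges 1–A, 2–B, 3–G, 4–C, 5–F, 6–E form a matching, so any vertex cover needs at least 6 vertices (one per matched edge).
Conversely {1, 2, 3, 4, 5, 6} meets every edge and has exactly 6 vertices, so 6 is optimal.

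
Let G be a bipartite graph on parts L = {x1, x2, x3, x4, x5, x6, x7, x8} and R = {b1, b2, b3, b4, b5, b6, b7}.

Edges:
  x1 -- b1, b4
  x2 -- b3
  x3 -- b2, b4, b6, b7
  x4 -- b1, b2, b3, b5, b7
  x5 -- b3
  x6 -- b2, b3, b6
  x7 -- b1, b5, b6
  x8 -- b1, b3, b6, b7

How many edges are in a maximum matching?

One maximum matching: x1–b1, x2–b3, x3–b4, x4–b7, x6–b2, x7–b5, x8–b6.
The set {x2, x5} has only 1 neighbour ({b3}), so by Hall's theorem at most 7 of the 8 left vertices can be matched.

7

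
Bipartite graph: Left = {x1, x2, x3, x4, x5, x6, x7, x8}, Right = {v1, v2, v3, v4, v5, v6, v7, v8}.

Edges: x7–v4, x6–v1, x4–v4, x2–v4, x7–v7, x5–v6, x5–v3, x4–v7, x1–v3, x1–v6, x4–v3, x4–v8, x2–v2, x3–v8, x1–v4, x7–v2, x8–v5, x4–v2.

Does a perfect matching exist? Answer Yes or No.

A valid assignment of size 8: x1–v6, x2–v4, x3–v8, x4–v7, x5–v3, x6–v1, x7–v2, x8–v5.
Every left vertex is matched, so this is a perfect matching.

Yes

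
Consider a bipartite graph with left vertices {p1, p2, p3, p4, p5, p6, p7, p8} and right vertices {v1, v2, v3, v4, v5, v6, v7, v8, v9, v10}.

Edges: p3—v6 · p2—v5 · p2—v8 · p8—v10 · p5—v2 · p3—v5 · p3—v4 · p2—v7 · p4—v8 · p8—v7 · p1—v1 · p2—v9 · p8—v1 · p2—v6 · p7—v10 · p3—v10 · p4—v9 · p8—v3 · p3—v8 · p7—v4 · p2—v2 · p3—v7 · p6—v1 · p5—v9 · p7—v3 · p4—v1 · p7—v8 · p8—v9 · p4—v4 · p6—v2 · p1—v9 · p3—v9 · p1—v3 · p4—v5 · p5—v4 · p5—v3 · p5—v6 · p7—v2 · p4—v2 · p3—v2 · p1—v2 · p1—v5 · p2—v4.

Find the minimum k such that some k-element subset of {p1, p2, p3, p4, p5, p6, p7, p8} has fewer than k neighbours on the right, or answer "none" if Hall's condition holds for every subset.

A matching saturating every left vertex exists, for instance p1→v2, p2→v8, p3→v6, p4→v5, p5→v4, p6→v1, p7→v3, p8→v10.
By Hall's marriage theorem, this means |N(S)| ≥ |S| for every subset S, so no violating subset exists.

none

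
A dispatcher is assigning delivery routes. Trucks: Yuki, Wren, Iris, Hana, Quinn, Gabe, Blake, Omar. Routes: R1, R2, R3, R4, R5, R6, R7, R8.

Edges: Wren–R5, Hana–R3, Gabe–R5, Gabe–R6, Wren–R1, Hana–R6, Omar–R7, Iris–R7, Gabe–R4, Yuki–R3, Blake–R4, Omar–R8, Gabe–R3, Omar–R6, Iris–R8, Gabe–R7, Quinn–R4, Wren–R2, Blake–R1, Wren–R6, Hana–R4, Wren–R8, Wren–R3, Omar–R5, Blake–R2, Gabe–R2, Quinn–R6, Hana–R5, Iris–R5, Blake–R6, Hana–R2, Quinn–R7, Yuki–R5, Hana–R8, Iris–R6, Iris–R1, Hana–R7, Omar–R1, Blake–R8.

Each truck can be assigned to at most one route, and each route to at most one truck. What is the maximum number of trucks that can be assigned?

8

A valid assignment of size 8: Yuki→R5, Wren→R1, Iris→R8, Hana→R3, Quinn→R7, Gabe→R4, Blake→R2, Omar→R6.
All 8 trucks are matched, so no larger matching exists.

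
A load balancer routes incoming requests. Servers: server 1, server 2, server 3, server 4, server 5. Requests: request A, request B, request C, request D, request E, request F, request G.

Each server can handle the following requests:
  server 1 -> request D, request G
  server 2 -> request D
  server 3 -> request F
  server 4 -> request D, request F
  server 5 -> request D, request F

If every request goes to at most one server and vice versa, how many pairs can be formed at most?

3

One maximum matching: server 1–request G, server 2–request D, server 3–request F.
The set {server 2, server 3, server 4, server 5} has only 2 neighbours ({request D, request F}), so by Hall's theorem at most 3 of the 5 servers can be matched.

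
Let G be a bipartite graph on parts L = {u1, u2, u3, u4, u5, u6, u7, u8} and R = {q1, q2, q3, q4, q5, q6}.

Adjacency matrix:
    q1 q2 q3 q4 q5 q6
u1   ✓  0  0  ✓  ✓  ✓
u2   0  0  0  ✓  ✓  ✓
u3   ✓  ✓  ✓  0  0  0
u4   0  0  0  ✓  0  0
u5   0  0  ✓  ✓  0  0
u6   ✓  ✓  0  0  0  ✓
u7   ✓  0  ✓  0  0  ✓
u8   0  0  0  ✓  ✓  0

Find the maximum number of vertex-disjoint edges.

One maximum matching: u1→q1, u2→q5, u3→q2, u4→q4, u5→q3, u6→q6.
The set {u1, u2, u3, u4, u5, u6, u7, u8} has only 6 neighbours ({q1, q2, q3, q4, q5, q6}), so by Hall's theorem at most 6 of the 8 left vertices can be matched.

6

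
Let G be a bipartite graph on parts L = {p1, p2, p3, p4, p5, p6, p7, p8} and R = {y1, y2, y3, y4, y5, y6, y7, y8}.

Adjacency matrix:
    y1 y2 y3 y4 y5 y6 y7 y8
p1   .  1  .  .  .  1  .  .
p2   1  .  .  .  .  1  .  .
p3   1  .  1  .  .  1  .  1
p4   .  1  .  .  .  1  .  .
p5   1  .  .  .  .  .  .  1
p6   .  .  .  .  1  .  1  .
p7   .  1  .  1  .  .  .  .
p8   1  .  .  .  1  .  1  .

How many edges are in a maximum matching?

A valid assignment of size 8: p1–y6, p2–y1, p3–y3, p4–y2, p5–y8, p6–y5, p7–y4, p8–y7.
All 8 left vertices are matched, so no larger matching exists.

8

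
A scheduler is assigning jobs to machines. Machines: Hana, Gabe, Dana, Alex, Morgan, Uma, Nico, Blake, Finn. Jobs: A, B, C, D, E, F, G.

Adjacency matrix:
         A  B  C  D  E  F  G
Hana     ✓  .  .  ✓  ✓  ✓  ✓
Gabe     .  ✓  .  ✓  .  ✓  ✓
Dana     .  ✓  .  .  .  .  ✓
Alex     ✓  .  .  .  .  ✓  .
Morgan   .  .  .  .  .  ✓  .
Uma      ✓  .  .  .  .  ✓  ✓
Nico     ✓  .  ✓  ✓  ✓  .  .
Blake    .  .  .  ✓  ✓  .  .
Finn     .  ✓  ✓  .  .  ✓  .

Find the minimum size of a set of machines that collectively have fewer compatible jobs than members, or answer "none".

7

Take S = {Hana, Gabe, Dana, Alex, Morgan, Uma, Blake}. Its neighbourhood is {A, B, D, E, F, G}, so |N(S)| = 6 < |S| = 7.
Every subset of size less than 7 has at least as many neighbours as members, so 7 is the minimum.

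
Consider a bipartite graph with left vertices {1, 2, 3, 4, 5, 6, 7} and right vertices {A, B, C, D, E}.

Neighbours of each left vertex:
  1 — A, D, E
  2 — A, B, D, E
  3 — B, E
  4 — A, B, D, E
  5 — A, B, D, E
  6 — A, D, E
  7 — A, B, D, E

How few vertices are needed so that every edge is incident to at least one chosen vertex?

{A, B, D, E} is a vertex cover of size 4: every edge has an endpoint in this set.
No smaller cover exists because 1–A, 2–D, 3–E, 4–B is a matching of size 4, and a cover must include an endpoint of each of these disjoint edges (König's theorem).

4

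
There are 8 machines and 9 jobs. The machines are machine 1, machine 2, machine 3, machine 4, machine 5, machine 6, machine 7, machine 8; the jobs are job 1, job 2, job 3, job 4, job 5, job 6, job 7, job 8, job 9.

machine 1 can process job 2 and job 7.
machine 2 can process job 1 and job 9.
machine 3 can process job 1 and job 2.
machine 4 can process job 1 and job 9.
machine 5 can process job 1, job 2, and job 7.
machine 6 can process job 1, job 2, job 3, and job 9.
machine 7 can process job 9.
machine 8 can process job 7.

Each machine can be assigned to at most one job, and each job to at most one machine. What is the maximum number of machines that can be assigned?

A valid assignment of size 5: machine 1–job 7, machine 2–job 1, machine 3–job 2, machine 4–job 9, machine 6–job 3.
The set {machine 1, machine 2, machine 3, machine 4, machine 5, machine 7, machine 8} has only 4 neighbours ({job 1, job 2, job 7, job 9}), so by Hall's theorem at most 5 of the 8 machines can be matched.

5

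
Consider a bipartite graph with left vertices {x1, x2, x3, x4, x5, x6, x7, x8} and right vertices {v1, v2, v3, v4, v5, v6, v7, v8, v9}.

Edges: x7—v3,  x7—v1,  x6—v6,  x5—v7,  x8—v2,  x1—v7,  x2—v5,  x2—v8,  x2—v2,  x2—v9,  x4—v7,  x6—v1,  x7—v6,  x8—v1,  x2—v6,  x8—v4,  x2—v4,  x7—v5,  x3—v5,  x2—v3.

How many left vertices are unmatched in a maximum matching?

For example, pair x1–v7, x2–v8, x3–v5, x6–v1, x7–v6, x8–v2.
The set {x1, x4, x5} has only 1 neighbour ({v7}), so by Hall's theorem at most 6 of the 8 left vertices can be matched.
That matches 6 of the 8, leaving 2 unmatched; no matching can do better.

2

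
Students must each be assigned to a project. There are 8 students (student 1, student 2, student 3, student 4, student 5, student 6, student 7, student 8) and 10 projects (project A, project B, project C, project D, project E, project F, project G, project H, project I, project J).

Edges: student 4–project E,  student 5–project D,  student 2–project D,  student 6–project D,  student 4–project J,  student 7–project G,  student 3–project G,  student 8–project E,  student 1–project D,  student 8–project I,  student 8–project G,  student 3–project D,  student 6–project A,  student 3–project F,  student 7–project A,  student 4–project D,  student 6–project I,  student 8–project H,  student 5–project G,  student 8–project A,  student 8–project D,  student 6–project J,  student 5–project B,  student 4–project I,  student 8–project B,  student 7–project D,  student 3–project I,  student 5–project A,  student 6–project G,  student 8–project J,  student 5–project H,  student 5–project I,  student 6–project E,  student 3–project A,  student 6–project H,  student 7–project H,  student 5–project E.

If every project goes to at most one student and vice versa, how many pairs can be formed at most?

7

One maximum matching: student 1–project D, student 3–project F, student 4–project E, student 5–project I, student 6–project G, student 7–project A, student 8–project H.
The set {student 1, student 2} has only 1 neighbour ({project D}), so by Hall's theorem at most 7 of the 8 students can be matched.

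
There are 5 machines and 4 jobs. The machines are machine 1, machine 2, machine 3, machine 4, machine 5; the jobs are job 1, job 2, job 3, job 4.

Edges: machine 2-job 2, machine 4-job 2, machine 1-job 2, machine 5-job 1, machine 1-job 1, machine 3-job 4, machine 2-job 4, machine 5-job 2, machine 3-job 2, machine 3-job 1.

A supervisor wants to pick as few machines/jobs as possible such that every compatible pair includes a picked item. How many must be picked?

The 3 edges machine 1–job 1, machine 2–job 4, machine 3–job 2 form a matching, so any vertex cover needs at least 3 vertices (one per matched edge).
Conversely {job 1, job 2, job 4} meets every edge and has exactly 3 vertices, so 3 is optimal.

3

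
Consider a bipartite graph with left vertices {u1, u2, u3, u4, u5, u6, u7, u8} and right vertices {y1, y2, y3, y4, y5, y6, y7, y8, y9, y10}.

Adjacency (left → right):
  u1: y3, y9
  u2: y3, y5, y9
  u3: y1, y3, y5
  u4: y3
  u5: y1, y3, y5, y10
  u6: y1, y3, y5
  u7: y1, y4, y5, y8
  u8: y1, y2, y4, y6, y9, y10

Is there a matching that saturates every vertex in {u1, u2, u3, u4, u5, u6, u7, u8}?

No

The set {u1, u2, u3, u4, u6} has only 4 neighbours ({y1, y3, y5, y9}), so by Hall's theorem at most 7 of the 8 left vertices can be matched.
Hence no matching covers every left vertex.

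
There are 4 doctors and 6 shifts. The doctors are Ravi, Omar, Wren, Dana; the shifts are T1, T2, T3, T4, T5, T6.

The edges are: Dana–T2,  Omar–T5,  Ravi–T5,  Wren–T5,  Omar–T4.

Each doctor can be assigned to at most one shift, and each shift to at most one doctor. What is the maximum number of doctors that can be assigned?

A valid assignment of size 3: Ravi-T5, Omar-T4, Dana-T2.
The set {Ravi, Wren} has only 1 neighbour ({T5}), so by Hall's theorem at most 3 of the 4 doctors can be matched.

3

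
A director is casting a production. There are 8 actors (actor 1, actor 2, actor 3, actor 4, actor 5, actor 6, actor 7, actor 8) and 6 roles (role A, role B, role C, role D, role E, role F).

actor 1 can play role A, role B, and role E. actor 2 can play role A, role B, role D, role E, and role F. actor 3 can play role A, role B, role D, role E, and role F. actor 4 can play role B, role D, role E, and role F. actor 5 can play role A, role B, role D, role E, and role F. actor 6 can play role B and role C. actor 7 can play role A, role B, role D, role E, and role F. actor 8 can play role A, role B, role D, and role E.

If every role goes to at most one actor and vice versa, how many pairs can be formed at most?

For example, pair actor 1-role E, actor 2-role A, actor 3-role B, actor 4-role D, actor 5-role F, actor 6-role C.
The set {actor 1, actor 2, actor 3, actor 4, actor 5, actor 7, actor 8} has only 5 neighbours ({role A, role B, role D, role E, role F}), so by Hall's theorem at most 6 of the 8 actors can be matched.

6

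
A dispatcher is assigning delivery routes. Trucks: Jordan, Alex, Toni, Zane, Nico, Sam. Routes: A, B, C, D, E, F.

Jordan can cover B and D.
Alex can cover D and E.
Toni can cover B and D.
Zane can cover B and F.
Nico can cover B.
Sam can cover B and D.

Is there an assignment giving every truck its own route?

The set {Jordan, Toni, Nico, Sam} has only 2 neighbours ({B, D}), so by Hall's theorem at most 4 of the 6 trucks can be matched.
Hence no matching covers every truck.

No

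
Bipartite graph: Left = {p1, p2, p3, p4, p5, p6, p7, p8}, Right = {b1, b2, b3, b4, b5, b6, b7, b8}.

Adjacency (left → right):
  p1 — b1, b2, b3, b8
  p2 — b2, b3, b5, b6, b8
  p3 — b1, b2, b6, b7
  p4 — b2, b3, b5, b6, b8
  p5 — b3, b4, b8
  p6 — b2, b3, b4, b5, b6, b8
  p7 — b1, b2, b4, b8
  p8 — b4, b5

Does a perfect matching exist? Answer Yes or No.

Yes

For example, pair p1-b1, p2-b8, p3-b7, p4-b2, p5-b3, p6-b6, p7-b4, p8-b5.
All 8 left vertices are covered.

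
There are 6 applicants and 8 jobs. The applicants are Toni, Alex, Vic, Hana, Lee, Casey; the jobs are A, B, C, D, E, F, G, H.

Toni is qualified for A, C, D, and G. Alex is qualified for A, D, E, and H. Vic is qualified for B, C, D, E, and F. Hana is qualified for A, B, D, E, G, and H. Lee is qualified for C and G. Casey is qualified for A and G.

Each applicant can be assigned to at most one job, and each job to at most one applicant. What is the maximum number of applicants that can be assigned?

6

For example, pair Toni-D, Alex-E, Vic-B, Hana-A, Lee-C, Casey-G.
This saturates every applicant, so 6 is the maximum.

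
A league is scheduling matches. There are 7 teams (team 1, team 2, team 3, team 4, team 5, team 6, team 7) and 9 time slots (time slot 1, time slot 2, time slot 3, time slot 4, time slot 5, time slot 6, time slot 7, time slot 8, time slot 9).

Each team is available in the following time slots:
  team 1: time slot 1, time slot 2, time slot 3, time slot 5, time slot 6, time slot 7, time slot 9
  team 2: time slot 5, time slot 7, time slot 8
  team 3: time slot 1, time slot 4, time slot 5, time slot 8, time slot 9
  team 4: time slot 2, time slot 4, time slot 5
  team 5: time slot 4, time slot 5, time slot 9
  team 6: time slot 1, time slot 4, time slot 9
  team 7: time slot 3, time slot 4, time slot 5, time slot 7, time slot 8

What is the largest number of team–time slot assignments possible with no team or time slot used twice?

A valid assignment of size 7: team 1→time slot 3, team 2→time slot 7, team 3→time slot 5, team 4→time slot 2, team 5→time slot 9, team 6→time slot 4, team 7→time slot 8.
This saturates every team, so 7 is the maximum.

7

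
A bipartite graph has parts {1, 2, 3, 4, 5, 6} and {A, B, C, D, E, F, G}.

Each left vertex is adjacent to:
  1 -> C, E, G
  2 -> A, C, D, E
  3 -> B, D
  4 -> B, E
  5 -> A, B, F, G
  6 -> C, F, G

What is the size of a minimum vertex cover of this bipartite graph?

6

A maximum matching has 6 edges (e.g. 1–G, 2–C, 3–D, 4–E, 5–B, 6–F).
By König's theorem the minimum vertex cover has the same size. One such cover is {1, 2, 3, 4, 5, 6}.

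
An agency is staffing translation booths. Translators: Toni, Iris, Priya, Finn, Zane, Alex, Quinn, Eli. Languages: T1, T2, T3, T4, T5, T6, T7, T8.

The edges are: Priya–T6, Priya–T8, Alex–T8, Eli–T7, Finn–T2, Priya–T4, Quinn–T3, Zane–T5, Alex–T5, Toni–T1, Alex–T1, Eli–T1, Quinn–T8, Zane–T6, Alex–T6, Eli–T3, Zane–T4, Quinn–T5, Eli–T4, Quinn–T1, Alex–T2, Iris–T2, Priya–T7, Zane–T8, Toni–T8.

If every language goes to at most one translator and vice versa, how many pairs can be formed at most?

7

One maximum matching: Toni→T1, Iris→T2, Priya→T7, Zane→T6, Alex→T5, Quinn→T8, Eli→T4.
The set {Iris, Finn} has only 1 neighbour ({T2}), so by Hall's theorem at most 7 of the 8 translators can be matched.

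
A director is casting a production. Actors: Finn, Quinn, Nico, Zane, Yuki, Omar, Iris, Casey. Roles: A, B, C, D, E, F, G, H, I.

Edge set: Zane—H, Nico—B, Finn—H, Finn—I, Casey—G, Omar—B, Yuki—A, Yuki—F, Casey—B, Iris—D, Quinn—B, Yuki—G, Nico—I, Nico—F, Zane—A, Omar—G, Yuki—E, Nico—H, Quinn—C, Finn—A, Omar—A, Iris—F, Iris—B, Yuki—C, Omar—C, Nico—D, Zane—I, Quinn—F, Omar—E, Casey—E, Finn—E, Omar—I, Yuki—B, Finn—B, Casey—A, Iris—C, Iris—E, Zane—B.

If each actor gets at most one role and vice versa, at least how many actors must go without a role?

For example, pair Finn-E, Quinn-C, Nico-H, Zane-I, Yuki-A, Omar-G, Iris-F, Casey-B.
This saturates every actor, so 8 is the maximum.
That matches 8 of the 8, leaving 0 unmatched; no matching can do better.

0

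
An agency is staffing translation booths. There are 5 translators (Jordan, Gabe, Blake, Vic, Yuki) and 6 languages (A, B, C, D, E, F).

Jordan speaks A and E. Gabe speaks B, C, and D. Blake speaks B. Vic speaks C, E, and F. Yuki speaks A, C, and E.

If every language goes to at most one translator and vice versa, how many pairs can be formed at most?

5

One maximum matching: Jordan→A, Gabe→D, Blake→B, Vic→C, Yuki→E.
This saturates every translator, so 5 is the maximum.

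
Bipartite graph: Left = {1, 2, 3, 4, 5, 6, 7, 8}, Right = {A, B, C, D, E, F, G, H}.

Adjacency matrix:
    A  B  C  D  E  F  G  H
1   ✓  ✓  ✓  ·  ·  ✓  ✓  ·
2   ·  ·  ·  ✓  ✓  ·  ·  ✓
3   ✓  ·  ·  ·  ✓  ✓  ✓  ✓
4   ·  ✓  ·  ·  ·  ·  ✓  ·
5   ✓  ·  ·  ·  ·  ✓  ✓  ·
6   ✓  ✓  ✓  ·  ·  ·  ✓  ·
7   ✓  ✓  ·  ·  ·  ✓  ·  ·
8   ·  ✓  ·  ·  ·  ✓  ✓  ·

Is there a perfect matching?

No

The set {1, 4, 5, 6, 7, 8} has only 5 neighbours ({A, B, C, F, G}), so by Hall's theorem at most 7 of the 8 left vertices can be matched.
Hence no matching covers every left vertex.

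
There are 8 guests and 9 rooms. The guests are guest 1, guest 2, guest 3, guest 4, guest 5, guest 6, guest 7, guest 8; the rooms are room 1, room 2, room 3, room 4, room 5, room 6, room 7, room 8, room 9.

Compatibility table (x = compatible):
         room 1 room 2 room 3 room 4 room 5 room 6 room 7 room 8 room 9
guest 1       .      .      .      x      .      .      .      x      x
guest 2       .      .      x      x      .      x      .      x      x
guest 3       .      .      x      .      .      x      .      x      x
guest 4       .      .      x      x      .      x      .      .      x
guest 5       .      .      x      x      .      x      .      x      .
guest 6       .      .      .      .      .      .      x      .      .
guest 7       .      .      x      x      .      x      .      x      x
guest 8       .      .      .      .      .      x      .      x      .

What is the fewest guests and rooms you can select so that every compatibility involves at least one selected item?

A maximum matching has 6 edges (e.g. guest 1–room 8, guest 2–room 9, guest 3–room 6, guest 4–room 4, guest 5–room 3, guest 6–room 7).
By König's theorem the minimum vertex cover has the same size. One such cover is {guest 6, room 3, room 4, room 6, room 8, room 9}.

6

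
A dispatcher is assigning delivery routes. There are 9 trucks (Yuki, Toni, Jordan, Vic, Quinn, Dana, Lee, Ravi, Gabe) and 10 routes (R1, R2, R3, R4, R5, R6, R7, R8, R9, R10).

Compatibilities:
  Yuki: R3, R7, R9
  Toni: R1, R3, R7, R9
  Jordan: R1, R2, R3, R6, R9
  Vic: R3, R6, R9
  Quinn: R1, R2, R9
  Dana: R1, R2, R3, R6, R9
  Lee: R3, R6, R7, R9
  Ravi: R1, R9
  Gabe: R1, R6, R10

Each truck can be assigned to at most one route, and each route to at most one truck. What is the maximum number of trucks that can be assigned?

A valid assignment of size 7: Yuki–R7, Toni–R1, Jordan–R3, Vic–R6, Quinn–R2, Dana–R9, Gabe–R10.
The set {Yuki, Toni, Jordan, Vic, Quinn, Dana, Lee, Ravi} has only 6 neighbours ({R1, R2, R3, R6, R7, R9}), so by Hall's theorem at most 7 of the 9 trucks can be matched.

7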